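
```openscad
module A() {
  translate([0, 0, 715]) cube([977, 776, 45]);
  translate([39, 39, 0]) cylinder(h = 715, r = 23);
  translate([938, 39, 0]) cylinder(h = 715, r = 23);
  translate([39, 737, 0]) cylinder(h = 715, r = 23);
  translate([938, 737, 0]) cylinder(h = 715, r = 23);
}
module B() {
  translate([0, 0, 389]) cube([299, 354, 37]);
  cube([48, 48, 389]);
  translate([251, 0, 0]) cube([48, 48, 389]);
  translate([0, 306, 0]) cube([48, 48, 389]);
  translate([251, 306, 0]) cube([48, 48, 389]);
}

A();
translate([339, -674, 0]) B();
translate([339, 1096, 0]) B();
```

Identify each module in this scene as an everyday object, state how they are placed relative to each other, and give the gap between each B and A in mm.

Each stool's nearest face is 320 mm from the table's bounding box.

A is a table. B is a stool. Two stools sit around the table at the −y, +y sides. The gap between each stool and the table is 320 mm.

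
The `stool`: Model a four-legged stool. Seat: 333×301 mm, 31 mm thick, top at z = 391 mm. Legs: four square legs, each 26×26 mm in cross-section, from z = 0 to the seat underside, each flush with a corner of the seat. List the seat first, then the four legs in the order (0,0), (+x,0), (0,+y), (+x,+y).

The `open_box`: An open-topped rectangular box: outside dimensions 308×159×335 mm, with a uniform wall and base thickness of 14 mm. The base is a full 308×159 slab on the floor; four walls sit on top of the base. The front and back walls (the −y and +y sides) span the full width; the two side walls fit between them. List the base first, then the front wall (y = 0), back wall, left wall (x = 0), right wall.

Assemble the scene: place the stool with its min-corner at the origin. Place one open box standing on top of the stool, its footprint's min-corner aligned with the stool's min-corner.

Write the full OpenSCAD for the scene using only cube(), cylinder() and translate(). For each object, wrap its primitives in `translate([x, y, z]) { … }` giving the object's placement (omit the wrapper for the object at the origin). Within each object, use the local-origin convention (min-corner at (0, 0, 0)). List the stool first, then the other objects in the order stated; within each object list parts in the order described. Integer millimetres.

translate([0, 0, 360]) cube([333, 301, 31]);
cube([26, 26, 360]);
translate([307, 0, 0]) cube([26, 26, 360]);
translate([0, 275, 0]) cube([26, 26, 360]);
translate([307, 275, 0]) cube([26, 26, 360]);
translate([0, 0, 391]) {
  cube([308, 159, 14]);
  translate([0, 0, 14]) cube([308, 14, 321]);
  translate([0, 145, 14]) cube([308, 14, 321]);
  translate([0, 14, 14]) cube([14, 131, 321]);
  translate([294, 14, 14]) cube([14, 131, 321]);
}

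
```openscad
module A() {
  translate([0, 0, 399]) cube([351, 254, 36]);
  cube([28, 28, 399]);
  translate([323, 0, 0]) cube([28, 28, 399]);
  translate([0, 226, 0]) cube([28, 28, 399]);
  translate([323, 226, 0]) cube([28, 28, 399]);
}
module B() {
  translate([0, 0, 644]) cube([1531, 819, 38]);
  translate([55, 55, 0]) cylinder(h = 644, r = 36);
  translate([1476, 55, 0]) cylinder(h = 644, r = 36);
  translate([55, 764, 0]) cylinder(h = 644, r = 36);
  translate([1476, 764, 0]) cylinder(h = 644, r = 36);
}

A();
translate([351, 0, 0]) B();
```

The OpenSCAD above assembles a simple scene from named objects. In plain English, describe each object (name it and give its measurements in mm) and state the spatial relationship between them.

A is a four-legged stool. The seat is a 351×254×36 mm slab whose top surface is at z = 435 mm; four square legs, each 28×28 mm in cross-section, run from the floor (z = 0) to the underside of the seat, each flush with a corner of the seat.

B is a table: top 1531 mm (x) × 819 mm (y), 38 mm thick, upper face at z = 682 mm, on four round legs of 72 mm diameter, each leg's bounding box inset 19 mm from the nearest pair of top edges, running from z = 0 to the bottom of the top.

The table is against the stool's +x side, with their −y faces flush.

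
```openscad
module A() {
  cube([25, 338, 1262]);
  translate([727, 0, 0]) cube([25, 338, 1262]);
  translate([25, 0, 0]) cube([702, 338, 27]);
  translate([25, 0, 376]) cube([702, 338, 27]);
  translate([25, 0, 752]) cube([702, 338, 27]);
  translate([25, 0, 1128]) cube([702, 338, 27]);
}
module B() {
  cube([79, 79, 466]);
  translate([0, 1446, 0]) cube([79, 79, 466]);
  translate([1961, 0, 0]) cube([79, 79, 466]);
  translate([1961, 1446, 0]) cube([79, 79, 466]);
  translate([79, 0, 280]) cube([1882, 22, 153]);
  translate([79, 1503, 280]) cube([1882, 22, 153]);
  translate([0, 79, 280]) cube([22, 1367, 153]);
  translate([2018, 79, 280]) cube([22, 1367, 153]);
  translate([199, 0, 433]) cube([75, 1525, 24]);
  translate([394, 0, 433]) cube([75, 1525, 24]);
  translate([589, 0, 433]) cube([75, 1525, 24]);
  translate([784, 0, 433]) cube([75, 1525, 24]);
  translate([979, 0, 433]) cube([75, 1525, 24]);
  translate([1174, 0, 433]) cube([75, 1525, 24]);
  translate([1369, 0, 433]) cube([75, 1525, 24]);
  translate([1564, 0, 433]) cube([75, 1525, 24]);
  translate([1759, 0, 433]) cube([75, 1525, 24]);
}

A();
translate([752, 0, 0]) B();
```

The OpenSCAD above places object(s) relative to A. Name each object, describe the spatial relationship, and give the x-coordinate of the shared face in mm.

The bookshelf's +x face and the bed frame's −x face are both at x = 752 mm.

A is a bookshelf. B is a bed frame. The bed frame is against the bookshelf's +x side, with their −y faces flush. The x-coordinate of the shared face is 752 mm.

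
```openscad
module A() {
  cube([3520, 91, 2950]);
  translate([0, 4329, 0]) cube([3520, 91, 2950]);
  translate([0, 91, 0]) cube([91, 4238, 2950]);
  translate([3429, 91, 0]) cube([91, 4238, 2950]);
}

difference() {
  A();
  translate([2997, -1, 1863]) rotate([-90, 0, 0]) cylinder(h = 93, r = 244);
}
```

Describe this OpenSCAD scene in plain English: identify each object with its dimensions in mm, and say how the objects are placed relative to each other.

A is the wall frame of a small rectangular building: four walls, each 2950 mm tall and 91 mm thick, enclosing a footprint 3520 mm (x) by 4420 mm (y) outside-to-outside, with no floor or roof. The front and back walls (the −y and +y sides) span the full width; the two side walls fit between them.

The house frame has a circular hole of radius 244 mm through its front wall, centred at (x = 2997, z = 1863).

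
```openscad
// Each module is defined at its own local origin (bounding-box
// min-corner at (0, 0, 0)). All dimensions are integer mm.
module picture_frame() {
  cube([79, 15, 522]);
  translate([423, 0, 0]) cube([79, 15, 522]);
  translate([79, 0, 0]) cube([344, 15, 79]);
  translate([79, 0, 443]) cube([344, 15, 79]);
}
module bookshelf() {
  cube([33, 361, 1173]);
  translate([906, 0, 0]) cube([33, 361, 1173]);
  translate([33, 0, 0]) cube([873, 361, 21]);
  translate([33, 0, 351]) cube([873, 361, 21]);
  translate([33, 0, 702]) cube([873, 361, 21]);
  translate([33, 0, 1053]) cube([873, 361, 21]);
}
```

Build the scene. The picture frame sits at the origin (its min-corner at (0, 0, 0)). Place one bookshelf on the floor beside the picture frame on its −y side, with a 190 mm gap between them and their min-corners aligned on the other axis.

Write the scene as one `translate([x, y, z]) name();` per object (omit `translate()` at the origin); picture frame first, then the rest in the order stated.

picture_frame();
translate([0, -551, 0]) bookshelf();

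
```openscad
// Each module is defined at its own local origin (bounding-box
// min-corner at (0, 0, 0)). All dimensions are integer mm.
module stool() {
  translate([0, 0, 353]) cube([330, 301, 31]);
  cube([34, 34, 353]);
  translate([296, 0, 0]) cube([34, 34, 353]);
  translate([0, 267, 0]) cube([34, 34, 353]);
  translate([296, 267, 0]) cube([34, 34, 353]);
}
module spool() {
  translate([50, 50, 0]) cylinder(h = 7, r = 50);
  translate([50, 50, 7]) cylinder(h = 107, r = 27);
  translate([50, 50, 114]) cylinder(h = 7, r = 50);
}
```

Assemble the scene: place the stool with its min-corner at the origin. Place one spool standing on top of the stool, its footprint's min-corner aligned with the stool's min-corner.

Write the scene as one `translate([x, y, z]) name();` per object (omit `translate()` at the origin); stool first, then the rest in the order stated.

stool();
translate([0, 0, 384]) spool();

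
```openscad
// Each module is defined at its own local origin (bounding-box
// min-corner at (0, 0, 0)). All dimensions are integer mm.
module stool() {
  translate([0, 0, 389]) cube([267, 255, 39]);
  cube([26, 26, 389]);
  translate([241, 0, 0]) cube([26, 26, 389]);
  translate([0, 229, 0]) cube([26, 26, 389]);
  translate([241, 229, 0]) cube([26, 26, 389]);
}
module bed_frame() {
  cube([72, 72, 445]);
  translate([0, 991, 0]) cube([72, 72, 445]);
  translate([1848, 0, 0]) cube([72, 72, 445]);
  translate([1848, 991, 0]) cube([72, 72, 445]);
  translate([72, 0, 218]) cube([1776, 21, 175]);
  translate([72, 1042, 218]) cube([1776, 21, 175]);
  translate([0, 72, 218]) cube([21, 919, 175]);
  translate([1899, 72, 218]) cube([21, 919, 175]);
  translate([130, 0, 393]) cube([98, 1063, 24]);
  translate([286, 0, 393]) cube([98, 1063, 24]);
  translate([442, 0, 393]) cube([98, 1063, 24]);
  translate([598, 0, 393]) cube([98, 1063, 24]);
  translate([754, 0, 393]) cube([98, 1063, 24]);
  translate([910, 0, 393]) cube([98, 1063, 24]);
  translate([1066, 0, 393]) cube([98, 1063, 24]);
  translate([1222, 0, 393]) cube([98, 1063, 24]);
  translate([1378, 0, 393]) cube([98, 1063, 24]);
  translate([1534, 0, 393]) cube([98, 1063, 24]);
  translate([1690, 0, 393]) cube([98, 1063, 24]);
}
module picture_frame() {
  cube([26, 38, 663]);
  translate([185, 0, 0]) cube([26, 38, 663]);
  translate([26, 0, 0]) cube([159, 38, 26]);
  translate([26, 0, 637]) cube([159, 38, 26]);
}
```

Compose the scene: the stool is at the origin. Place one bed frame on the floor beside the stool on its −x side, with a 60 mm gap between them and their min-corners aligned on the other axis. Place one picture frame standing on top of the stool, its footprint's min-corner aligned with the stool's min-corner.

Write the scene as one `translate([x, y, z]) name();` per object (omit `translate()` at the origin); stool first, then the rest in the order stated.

stool();
translate([-1980, 0, 0]) bed_frame();
translate([0, 0, 428]) picture_frame();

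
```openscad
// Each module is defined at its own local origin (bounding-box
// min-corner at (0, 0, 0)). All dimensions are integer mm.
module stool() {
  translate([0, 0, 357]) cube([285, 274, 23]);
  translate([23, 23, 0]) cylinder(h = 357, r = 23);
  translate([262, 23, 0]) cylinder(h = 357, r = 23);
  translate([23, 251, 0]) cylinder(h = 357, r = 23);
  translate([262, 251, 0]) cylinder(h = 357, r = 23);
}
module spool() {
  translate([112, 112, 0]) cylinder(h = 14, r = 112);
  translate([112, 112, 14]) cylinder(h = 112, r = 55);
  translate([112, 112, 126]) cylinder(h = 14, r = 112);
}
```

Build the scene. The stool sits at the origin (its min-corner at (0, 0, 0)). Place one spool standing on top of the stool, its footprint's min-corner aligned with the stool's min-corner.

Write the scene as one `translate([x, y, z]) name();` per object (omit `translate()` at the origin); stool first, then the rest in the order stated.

stool();
translate([0, 0, 380]) spool();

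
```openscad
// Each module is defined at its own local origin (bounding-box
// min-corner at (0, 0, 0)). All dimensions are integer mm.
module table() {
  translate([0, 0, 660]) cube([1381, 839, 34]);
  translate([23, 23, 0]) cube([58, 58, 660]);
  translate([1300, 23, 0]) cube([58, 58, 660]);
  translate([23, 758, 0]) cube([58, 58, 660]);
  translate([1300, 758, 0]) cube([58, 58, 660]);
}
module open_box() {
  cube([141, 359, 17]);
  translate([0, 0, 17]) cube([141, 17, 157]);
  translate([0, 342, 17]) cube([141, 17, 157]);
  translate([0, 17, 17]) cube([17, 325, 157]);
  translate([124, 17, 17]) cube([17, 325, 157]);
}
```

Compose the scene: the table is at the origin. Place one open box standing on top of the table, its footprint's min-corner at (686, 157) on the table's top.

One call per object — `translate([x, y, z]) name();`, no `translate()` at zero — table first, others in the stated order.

table();
translate([686, 157, 694]) open_box();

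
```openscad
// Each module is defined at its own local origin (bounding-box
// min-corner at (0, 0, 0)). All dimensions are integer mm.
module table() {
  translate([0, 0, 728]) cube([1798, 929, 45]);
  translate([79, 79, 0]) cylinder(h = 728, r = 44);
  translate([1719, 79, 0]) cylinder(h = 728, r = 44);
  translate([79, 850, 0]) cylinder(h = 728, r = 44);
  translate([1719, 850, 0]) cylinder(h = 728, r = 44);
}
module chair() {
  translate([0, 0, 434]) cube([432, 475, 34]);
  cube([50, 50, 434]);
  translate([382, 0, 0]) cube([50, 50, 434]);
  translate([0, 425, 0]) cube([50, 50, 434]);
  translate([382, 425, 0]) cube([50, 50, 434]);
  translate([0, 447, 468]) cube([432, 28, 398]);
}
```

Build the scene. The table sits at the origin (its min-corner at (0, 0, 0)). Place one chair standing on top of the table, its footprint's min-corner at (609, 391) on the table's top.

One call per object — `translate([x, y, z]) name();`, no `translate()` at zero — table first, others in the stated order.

table();
translate([609, 391, 773]) chair();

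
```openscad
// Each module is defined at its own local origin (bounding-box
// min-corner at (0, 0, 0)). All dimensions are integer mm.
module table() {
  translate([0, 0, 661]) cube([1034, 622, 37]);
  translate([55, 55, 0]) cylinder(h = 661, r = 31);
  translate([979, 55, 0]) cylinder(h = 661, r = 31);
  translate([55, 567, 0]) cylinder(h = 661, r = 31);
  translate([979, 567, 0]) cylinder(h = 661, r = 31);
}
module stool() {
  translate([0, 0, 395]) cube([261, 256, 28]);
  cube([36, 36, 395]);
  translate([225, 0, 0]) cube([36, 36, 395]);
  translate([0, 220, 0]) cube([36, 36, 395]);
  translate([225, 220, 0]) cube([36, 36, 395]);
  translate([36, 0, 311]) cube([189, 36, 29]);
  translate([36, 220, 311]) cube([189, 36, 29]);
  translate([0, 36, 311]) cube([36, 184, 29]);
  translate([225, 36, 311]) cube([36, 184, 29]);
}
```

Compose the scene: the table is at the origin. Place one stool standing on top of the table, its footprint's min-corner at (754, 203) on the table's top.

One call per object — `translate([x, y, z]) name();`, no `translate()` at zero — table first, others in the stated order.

table();
translate([754, 203, 698]) stool();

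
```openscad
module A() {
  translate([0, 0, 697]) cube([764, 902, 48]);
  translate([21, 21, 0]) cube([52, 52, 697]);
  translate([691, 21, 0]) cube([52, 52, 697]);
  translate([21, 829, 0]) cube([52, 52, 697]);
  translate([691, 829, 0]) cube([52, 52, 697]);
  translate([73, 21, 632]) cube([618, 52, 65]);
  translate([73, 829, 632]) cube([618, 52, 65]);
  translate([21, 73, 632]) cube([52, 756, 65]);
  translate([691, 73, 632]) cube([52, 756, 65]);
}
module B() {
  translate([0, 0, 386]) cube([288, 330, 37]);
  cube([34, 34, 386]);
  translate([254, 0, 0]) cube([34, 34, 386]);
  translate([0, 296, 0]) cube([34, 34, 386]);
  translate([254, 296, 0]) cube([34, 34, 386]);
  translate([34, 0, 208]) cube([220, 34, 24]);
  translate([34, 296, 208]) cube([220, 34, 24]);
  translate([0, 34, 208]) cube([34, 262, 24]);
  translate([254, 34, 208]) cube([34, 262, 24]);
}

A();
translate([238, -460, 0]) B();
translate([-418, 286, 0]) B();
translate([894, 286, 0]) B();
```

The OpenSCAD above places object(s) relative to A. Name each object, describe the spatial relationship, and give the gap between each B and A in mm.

A is a table. B is a stool. Three stools sit around the table at the −y, −x, +x sides. The gap between each stool and the table is 130 mm.

Each stool's nearest face is 130 mm from the table's bounding box.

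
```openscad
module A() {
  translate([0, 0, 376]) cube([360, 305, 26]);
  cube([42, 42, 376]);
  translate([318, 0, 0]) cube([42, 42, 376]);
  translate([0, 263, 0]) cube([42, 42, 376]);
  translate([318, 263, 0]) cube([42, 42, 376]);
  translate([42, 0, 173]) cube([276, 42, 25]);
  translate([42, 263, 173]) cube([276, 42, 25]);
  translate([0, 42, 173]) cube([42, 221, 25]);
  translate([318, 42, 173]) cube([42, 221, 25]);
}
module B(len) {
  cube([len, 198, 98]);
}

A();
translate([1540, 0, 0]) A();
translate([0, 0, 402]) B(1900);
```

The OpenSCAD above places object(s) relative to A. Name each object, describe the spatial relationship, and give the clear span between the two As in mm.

A is a stool. B is a beam. A beam spans the tops of two stools. The clear span between the two stools is 1180 mm.

Second stool starts at x = 1540; first ends at x = 360; clear span = 1540 − 360 = 1180 mm.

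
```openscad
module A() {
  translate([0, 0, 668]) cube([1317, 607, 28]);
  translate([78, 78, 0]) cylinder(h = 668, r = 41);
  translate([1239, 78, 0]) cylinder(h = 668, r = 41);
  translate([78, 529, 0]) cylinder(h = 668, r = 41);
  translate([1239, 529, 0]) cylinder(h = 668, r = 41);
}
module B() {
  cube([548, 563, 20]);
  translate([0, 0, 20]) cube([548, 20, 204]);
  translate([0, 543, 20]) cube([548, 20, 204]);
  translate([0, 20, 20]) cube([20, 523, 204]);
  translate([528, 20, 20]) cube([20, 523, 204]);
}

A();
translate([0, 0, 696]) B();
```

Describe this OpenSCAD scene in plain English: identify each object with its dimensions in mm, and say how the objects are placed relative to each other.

A is a rectangular dining table. The top is 1317×607×28 mm with its upper surface at z = 696 mm. It stands on four round legs of 82 mm diameter, each leg's bounding box inset 37 mm from the nearest pair of top edges, running from the floor to the underside of the top.

B is an open-topped rectangular box: outside dimensions 548×563×224 mm, with a uniform wall and base thickness of 20 mm. The base is a full 548×563 slab on the floor; four walls sit on top of the base. The front and back walls (the −y and +y sides) span the full width; the two side walls fit between them.

The open box is on top of the table.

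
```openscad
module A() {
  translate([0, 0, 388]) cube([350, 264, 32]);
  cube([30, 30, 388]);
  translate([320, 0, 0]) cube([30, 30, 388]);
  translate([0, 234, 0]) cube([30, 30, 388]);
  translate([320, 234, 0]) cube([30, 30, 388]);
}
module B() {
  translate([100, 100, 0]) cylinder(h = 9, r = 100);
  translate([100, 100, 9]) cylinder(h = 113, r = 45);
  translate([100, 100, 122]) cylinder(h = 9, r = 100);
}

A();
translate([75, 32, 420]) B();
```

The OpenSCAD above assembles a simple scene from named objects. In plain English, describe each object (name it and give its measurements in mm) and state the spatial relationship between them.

A is a simple wooden stool: a rectangular seat 350 mm (x) by 264 mm (y), 32 mm thick, top face at z = 420 mm, on four square legs, each 30×30 mm in cross-section. The legs rest on z = 0, each flush with a corner of the seat.

B is a spool: two coaxial disc flanges of radius 100 mm and thickness 9 mm, joined by a core cylinder of radius 45 mm and height 113 mm. The lower flange rests on z = 0 and the three cylinders share a vertical axis.

The spool is on top of the stool, centred.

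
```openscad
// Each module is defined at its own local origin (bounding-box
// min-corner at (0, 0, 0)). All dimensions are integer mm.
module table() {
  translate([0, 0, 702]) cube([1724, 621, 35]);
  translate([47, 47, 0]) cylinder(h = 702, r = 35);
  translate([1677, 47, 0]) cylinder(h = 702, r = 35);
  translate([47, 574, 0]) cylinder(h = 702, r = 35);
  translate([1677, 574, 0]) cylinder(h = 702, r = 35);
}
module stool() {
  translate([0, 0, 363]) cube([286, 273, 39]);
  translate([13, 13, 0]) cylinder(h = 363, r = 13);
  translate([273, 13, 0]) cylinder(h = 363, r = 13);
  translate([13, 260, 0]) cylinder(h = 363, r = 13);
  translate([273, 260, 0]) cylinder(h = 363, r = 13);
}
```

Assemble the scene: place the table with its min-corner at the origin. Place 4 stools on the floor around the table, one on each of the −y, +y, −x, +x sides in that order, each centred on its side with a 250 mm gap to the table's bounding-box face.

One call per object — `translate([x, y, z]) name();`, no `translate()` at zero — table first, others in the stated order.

table();
translate([719, -523, 0]) stool();
translate([719, 871, 0]) stool();
translate([-536, 174, 0]) stool();
translate([1974, 174, 0]) stool();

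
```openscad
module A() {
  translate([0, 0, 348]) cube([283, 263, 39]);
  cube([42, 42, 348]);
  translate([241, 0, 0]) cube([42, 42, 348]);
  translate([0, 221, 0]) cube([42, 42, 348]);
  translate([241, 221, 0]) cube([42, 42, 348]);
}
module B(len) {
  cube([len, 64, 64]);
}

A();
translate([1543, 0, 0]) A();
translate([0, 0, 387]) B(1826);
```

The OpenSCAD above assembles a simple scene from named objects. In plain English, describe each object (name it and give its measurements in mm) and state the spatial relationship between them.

A is a four-legged stool. The seat is a 283×263×39 mm slab whose top surface is at z = 387 mm; four square legs, each 42×42 mm in cross-section, run from the floor (z = 0) to the underside of the seat, each flush with a corner of the seat.

B is a rectangular beam 1826 mm long (x), 64 mm deep (y), 64 mm thick (z).

The beam spans the tops of two stools placed 1260 mm apart, resting at z = 387 mm.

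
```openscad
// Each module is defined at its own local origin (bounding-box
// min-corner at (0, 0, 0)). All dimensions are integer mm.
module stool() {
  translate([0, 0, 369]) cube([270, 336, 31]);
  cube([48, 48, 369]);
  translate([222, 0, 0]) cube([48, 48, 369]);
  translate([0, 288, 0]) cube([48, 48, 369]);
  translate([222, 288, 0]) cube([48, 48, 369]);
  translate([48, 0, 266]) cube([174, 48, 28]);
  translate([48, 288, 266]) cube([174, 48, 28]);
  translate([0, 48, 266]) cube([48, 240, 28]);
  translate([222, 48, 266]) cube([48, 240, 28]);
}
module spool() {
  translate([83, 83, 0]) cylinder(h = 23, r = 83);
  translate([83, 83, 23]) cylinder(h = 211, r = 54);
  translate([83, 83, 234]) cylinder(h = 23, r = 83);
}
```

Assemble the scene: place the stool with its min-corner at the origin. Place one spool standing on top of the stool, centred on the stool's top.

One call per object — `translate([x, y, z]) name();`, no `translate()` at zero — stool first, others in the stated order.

stool();
translate([52, 85, 400]) spool();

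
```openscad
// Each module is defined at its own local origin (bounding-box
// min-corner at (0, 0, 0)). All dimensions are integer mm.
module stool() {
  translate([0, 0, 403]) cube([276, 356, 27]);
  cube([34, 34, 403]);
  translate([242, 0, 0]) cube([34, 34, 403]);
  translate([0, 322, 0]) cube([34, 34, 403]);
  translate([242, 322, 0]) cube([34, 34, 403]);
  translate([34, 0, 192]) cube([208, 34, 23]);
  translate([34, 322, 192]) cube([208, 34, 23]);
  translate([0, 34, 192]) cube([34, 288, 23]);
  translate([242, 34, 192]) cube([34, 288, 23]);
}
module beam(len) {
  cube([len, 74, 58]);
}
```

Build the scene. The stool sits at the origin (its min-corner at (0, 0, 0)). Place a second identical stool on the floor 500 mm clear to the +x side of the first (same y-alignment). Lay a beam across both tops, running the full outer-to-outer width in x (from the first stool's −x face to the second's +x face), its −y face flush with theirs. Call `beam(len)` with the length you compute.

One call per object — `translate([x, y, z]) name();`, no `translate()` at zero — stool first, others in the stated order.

stool();
translate([776, 0, 0]) stool();
translate([0, 0, 430]) beam(1052);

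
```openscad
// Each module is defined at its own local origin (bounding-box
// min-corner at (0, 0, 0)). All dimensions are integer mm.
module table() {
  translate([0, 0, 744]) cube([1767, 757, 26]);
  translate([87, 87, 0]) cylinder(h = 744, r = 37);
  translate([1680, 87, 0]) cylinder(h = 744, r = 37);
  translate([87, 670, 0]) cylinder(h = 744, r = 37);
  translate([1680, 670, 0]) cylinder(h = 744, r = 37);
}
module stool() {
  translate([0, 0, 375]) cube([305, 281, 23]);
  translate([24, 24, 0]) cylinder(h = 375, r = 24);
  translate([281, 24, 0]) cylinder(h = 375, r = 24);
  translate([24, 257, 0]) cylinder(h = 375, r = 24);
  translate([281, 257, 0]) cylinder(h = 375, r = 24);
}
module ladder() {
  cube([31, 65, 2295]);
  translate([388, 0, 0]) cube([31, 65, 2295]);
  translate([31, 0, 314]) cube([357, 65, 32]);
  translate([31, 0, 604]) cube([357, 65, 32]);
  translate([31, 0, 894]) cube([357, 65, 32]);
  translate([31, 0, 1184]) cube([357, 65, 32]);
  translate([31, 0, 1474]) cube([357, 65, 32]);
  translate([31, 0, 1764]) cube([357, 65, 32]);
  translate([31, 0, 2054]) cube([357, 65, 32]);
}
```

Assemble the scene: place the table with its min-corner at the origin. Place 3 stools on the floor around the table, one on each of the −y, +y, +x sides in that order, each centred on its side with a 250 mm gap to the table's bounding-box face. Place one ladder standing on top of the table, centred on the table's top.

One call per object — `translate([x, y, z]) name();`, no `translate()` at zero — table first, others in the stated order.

table();
translate([731, -531, 0]) stool();
translate([731, 1007, 0]) stool();
translate([2017, 238, 0]) stool();
translate([674, 346, 770]) ladder();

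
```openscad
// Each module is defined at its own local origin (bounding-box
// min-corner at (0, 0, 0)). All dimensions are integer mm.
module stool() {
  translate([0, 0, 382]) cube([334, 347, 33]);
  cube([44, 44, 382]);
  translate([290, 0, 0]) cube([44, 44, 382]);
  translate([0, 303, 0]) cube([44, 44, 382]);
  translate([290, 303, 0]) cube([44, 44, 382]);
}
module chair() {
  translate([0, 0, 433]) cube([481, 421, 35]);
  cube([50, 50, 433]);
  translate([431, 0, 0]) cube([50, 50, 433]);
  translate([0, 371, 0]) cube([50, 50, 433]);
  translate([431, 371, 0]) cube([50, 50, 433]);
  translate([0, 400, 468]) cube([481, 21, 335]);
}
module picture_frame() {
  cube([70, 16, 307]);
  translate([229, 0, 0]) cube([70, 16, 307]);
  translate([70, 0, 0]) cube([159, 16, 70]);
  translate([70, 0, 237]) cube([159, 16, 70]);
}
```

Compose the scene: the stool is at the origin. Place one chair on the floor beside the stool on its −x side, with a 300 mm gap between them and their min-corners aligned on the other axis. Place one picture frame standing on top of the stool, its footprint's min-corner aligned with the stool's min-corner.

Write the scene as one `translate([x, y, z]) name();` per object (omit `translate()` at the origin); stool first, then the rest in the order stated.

stool();
translate([-781, 0, 0]) chair();
translate([0, 0, 415]) picture_frame();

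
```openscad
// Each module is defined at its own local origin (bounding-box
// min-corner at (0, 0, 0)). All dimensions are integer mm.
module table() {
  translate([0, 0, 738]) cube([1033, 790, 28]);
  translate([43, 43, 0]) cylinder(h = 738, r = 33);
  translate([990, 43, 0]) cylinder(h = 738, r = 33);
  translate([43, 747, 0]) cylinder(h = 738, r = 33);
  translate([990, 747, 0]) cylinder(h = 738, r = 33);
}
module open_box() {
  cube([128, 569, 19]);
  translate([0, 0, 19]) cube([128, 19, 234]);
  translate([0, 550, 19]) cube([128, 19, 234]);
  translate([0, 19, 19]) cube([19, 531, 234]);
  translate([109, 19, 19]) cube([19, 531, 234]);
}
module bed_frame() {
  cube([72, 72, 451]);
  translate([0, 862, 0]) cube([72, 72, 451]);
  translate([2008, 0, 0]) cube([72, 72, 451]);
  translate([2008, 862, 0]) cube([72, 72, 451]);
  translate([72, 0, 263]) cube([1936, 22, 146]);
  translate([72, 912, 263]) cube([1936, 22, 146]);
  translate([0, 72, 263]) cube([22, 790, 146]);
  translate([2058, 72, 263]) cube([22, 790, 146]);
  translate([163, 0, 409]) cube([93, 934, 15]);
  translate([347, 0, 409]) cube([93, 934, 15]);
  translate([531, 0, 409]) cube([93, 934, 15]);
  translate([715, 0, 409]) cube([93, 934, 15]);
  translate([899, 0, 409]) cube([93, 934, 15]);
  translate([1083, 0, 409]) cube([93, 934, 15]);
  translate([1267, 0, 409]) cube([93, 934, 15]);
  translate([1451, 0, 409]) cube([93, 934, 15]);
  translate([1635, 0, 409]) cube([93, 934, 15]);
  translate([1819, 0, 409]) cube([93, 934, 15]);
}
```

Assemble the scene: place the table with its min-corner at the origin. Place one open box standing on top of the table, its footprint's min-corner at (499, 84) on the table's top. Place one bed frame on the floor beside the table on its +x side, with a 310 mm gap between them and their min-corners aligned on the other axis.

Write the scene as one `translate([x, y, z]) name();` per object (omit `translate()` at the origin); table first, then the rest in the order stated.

table();
translate([499, 84, 766]) open_box();
translate([1343, 0, 0]) bed_frame();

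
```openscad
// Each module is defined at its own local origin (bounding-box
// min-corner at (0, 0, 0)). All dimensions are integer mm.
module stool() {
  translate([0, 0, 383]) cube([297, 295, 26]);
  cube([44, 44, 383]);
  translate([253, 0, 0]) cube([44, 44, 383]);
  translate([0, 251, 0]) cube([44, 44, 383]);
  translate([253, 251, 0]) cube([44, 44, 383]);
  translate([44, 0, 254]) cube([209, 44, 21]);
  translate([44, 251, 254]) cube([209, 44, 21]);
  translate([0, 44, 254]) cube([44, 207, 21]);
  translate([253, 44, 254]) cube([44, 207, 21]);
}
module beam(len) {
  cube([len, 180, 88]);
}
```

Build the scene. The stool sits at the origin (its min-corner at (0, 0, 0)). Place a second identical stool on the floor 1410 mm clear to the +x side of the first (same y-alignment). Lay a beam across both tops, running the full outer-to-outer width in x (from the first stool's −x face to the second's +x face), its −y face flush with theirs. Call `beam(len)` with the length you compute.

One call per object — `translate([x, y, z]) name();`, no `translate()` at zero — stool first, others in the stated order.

stool();
translate([1707, 0, 0]) stool();
translate([0, 0, 409]) beam(2004);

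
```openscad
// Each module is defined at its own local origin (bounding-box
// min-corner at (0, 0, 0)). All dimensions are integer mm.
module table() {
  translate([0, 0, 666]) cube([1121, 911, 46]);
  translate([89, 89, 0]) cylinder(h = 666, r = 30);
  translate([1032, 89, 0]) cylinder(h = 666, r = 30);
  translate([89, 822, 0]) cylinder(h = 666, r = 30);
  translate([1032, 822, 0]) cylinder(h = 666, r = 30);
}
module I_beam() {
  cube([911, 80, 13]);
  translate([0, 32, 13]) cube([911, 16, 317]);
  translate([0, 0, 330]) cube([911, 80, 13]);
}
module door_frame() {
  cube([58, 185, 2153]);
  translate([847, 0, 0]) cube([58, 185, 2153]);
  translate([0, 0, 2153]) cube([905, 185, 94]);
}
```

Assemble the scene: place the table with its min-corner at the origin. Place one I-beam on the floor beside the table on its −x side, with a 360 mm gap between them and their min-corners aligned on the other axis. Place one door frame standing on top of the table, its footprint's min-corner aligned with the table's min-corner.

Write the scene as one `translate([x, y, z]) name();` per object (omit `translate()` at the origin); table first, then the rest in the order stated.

table();
translate([-1271, 0, 0]) I_beam();
translate([0, 0, 712]) door_frame();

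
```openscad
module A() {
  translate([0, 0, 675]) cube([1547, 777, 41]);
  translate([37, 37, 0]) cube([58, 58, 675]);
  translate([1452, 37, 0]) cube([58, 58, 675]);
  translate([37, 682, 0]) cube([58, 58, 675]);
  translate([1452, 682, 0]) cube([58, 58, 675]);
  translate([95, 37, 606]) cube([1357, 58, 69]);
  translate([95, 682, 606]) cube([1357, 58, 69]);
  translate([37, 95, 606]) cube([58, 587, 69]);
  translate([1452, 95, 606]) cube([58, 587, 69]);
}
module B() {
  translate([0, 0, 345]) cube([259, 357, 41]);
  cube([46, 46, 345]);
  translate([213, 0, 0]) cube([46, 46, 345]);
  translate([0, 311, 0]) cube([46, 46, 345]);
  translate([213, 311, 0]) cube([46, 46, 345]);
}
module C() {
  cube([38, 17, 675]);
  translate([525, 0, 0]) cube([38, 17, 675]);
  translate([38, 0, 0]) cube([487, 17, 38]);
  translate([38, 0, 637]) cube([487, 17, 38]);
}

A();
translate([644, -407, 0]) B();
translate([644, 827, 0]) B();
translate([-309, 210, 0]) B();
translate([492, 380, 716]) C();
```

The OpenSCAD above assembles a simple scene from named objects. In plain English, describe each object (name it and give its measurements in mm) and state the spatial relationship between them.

A is a table: top 1547 mm (x) × 777 mm (y), 41 mm thick, upper face at z = 716 mm, on four 58×58 mm square legs, each inset 37 mm from the nearest pair of top edges, running from z = 0 to the bottom of the top. Four apron rails, 58 mm thick and 69 mm tall, run between adjacent legs with their top edges flush with the underside of the top and their outer faces flush with the legs' outer faces.

B is a simple wooden stool: a rectangular seat 259 mm (x) by 357 mm (y), 41 mm thick, top face at z = 386 mm, on four square legs, each 46×46 mm in cross-section. The legs rest on z = 0, each flush with a corner of the seat.

C is a picture frame with a 487×599 mm rectangular opening (x by z) and a uniform 38 mm border on every side. Frame depth is 17 mm along y. It is built from two vertical stiles running the full outside height and two horizontal rails spanning the gap between the stiles.

Three stools sit around the table at the −y, +y, −x sides. The picture frame is on top of the table, centred.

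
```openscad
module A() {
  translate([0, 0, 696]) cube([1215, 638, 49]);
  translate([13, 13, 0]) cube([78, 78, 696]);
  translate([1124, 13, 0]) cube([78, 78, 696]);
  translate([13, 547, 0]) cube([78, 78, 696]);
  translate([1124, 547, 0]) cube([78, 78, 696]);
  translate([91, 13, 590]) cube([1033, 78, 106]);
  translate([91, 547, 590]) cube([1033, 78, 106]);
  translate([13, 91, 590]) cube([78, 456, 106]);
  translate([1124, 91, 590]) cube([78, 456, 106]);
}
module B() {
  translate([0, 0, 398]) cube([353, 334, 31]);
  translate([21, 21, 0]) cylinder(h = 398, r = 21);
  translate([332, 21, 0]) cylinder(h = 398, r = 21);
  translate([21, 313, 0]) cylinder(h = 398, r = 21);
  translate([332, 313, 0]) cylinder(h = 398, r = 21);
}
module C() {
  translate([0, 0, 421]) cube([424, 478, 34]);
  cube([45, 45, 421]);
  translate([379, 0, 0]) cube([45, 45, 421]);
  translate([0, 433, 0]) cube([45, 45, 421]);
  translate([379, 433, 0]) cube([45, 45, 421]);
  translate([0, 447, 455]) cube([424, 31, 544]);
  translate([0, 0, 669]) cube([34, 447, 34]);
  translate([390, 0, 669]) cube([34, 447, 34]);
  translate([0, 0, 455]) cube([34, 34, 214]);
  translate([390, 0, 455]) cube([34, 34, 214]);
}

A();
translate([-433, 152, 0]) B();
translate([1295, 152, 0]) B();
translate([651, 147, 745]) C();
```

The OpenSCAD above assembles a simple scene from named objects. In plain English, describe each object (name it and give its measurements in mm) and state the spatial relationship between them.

A is a rectangular dining table. The top is 1215×638×49 mm with its upper surface at z = 745 mm. It stands on four 78×78 mm square legs, each inset 13 mm from the nearest pair of top edges, running from the floor to the underside of the top. Four apron rails, 78 mm thick and 106 mm tall, run between adjacent legs with their top edges flush with the underside of the top and their outer faces flush with the legs' outer faces.

B is a four-legged stool. The seat is a 353×334×31 mm slab whose top surface is at z = 429 mm; four round legs, each 42 mm in diameter, run from the floor (z = 0) to the underside of the seat, each leg's axis is inset half a diameter from the nearest pair of seat edges (so the leg's bounding box is flush with the corner).

C is a chair: 424×478 mm seat, 34 mm thick, top at z = 455 mm, on four 45 mm square corner legs flush with the seat edges. A 31 mm thick backrest slab spans the full seat width, extending 544 mm above the seat top, its back face flush with the seat's +y edge. Two armrests of 34×34 mm section run along each side from the seat's front edge to the front of the backrest, top faces 248 mm above the seat top and outer faces flush with the seat's x-edges; a 34×34 mm post under the front of each armrest stands on the seat at the front corner.

Two stools sit around the table at the −x, +x sides. The chair is on top of the table.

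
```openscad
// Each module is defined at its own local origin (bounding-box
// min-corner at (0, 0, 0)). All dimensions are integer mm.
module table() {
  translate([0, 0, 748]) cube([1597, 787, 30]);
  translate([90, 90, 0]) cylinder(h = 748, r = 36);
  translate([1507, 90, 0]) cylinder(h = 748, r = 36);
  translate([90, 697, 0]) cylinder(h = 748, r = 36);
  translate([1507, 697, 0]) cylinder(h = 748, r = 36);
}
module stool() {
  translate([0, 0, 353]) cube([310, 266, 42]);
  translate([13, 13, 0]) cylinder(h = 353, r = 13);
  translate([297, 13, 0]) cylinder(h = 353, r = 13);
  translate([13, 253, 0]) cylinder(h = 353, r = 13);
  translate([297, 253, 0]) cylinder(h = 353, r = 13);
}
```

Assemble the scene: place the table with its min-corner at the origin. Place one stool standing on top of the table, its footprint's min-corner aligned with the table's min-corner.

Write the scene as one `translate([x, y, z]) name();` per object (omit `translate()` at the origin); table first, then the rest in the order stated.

table();
translate([0, 0, 778]) stool();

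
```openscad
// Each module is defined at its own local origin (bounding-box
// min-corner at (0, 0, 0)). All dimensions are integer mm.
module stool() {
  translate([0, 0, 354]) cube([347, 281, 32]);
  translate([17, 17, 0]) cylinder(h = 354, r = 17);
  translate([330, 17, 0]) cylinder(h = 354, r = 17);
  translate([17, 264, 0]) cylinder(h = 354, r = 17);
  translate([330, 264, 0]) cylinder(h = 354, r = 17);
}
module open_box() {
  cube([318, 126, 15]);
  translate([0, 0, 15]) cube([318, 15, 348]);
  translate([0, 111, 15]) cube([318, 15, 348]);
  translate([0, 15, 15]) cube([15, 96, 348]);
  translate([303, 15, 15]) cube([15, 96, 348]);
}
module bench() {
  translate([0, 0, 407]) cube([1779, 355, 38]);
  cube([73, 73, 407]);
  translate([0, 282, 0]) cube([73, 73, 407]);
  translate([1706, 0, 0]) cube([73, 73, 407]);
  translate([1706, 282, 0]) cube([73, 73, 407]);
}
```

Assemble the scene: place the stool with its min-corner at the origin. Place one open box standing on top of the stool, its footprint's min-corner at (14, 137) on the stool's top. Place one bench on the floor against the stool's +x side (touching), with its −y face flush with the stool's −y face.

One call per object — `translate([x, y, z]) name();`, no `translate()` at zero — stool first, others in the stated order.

stool();
translate([14, 137, 386]) open_box();
translate([347, 0, 0]) bench();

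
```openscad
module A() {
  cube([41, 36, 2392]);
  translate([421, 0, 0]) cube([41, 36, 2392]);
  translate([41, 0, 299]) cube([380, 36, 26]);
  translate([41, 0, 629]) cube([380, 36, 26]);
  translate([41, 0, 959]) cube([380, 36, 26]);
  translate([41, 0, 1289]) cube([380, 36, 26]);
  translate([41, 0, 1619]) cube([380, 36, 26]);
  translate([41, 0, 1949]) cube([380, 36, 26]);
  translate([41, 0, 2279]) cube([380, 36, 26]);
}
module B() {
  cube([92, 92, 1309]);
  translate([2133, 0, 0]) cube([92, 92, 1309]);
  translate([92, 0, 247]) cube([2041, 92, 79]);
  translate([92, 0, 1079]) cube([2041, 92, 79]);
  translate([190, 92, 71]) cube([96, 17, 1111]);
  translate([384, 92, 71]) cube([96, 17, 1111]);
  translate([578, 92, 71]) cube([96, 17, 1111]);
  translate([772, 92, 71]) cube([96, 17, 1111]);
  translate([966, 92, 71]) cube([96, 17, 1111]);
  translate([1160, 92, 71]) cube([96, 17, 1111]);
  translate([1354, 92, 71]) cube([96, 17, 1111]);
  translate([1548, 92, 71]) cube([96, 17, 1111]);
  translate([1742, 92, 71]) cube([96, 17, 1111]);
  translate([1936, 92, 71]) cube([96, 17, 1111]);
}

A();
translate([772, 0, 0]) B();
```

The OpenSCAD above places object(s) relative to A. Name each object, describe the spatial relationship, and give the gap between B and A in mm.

The fence section's nearest face is 310 mm from the ladder's +x face.

A is a ladder. B is a fence section. The fence section is on the floor beside the ladder on its +x side. The gap between the fence section and the ladder is 310 mm.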